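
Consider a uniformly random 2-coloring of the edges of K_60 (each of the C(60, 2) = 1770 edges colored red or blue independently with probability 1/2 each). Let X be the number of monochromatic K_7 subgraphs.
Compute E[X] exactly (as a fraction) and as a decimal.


Let X = Σ_S X_S over the C(60, 7) = 386206920 subsets S of size 7, where X_S = 1 if the K_7 on S is monochromatic.
For a fixed S, the K_7 on S has C(7, 2) = 21 edges. P[all 21 edges red] = (1/2)^21, and likewise for blue, so P[monochromatic] = 2·(1/2)^21 = 2^{1 − 21} = 1/1048576.
Summing: E[X] = C(60, 7) · 2^{1 − 21} = 386206920 · 1/1048576 = 48275865/131072.
Numerically: E[X] ≈ 368.3156.

E[X] = C(60,7)·2^(1−C(7,2)) = 48275865/131072 ≈ 368.3156.


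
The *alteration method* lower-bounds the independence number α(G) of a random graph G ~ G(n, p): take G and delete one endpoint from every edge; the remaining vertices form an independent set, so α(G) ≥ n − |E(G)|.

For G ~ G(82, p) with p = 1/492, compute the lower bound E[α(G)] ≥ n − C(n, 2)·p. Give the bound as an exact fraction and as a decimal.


E[|E(G)|] = C(82, 2)·p = 3321 · (1/492) = 27/4.
E[α(G)] ≥ n − E[|E(G)|] = 82 − 27/4 = 301/4.
Numerically: ≈ 75.2500.
(This is only a lower bound; the true E[α(G)] may be larger.)

E[α(G)] ≥ 301/4 ≈ 75.2500.


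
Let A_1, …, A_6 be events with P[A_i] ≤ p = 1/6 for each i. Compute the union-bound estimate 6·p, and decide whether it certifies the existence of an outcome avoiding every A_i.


Union bound: P[∪_{i=1}^{6} A_i] ≤ Σ_i P[A_i] ≤ 6·p = 6·(1/6) = 1.
Numerically: 1 ≈ 1.0000.
Is 1 < 1? NO.
Since the bound 1 is ≥ 1, the union bound is uninformative here; it does NOT by itself certify existence.

6·p = 1 ≈ 1.0000; existence NOT certified by the union bound.


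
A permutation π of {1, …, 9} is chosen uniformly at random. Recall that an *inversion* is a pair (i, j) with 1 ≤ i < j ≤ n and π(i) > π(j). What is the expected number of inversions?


Write X = Σ X_I over the C(9, 2) = 36 pairs i < j, with X_I the indicator of one inversion.
There are 36 indicators.
For each fixed pair i < j, the values π(i) and π(j) are two distinct elements of {1, …, 9} in uniformly random order; by symmetry P[π(i) > π(j)] = 1/2.
By linearity: E[X] = 36 · (1/2) = C(9, 2) · (1/2) = 36/2 = 18 ≈ 18.00000.

E[X] = 18 = 18.00000.


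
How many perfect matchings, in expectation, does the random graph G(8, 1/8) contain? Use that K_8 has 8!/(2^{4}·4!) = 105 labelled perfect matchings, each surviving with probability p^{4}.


K_8 has 8!/(2^{4}·4!) = 105 labelled perfect matchings.
For each such perfect matching H, let X_H = 1 if all 4 edges of H are present in G. Then P[X_H = 1] = p^{4} = (1/8)^{4} = 1/4096.
By linearity of expectation: E[X] = Σ_H E[X_H] = 105 · p^{4} = 105 · 1/4096 = 105/4096.
Numerically: E[X] ≈ 0.02563.

E[X] = 105 · (1/8)^{4} = 105/4096 ≈ 0.02563.


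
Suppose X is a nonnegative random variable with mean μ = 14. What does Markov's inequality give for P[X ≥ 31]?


μ = E[X] = 14, a = 31.
Markov: P[X ≥ 31] ≤ μ/a = (14)/31 = 14/31.
Numerically: ≈ 0.4516.
(Since a = 31 > μ = 14.0000, the bound 14/31 is < 1 and informative.)

P[X ≥ 31] ≤ 14/31 ≈ 0.4516.


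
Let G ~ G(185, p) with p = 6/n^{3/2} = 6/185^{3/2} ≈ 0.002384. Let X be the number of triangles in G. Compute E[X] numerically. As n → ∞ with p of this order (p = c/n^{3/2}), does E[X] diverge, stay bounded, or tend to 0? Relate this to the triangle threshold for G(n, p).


Number of potential triangles: C(185, 3) = 1038220.
Each occurs with probability p³ ≈ (0.002384)³ ≈ 1.355754e-08.
By linearity: E[X] = C(185, 3)·p³ ≈ 1038220 · 1.355754e-08 ≈ 0.0141.
Since α = 3/2 > 1, p = c/n^{3/2} = o(1/n) is below the triangle threshold p ~ 1/n. Asymptotically E[X] ~ (c³/6)·n^{3(1−α)} = (6³/6)·n^{-1.5} → 0, so by Markov's inequality G has no triangles w.h.p.

E[X] ≈ 0.0141; in regime p = Θ(1/n^{3/2}) E[X] tends to 0 (below the triangle threshold p ~ 1/n).


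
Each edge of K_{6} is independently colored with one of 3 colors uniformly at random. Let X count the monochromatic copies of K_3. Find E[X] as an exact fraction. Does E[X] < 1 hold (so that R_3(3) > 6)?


E[X] = C(6, 3) · 3^{1 − 3} = 20 · 3^{−2} = 20/9.
As a reduced fraction: E[X] = 20/9 ≈ 2.2222222.
Is E[X] < 1? NO.
Since E[X] ≥ 1, the first-moment bound is inconclusive at n = 6; it does NOT by itself certify R_3(3) > 6.

E[X] = 20/9 ≈ 2.2222222; E[X] ≥ 1; first-moment method inconclusive here.


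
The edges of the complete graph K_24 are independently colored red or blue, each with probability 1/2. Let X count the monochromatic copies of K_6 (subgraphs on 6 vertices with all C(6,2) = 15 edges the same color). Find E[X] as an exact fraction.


Let X = Σ_S X_S over the C(24, 6) = 134596 subsets S of size 6, where X_S = 1 if the K_6 on S is monochromatic.
For a fixed S, the K_6 on S has C(6, 2) = 15 edges. P[all 15 edges red] = (1/2)^15, and likewise for blue, so P[monochromatic] = 2·(1/2)^15 = 2^{1 − 15} = 1/16384.
By linearity of expectation: E[X] = C(24, 6) · 2^{1 − 15} = 134596 · 1/16384 = 33649/4096.
Numerically: E[X] ≈ 8.21509.

E[X] = C(24,6)·2^(1−C(6,2)) = 33649/4096 ≈ 8.21509.


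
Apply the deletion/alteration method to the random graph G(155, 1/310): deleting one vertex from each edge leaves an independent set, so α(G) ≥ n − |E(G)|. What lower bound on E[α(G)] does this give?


E[|E(G)|] = C(155, 2)·p = 11935 · (1/310) = 77/2.
E[α(G)] ≥ n − E[|E(G)|] = 155 − 77/2 = 233/2.
Numerically: ≈ 116.500000.
(This is only a lower bound; the true E[α(G)] may be larger.)

E[α(G)] ≥ 233/2 ≈ 116.500000.


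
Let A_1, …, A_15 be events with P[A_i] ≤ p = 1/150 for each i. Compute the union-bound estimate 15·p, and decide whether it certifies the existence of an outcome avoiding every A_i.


Union bound: P[∪_{i=1}^{15} A_i] ≤ Σ_i P[A_i] ≤ 15·p = 15·(1/150) = 1/10.
Numerically: 1/10 ≈ 0.1000000.
Is 1/10 < 1? YES.
Since P[∪ A_i] ≤ 1/10 < 1, the complement has P[∩ A_i^c] ≥ 1 − 1/10 = 9/10 > 0, so some outcome avoids every A_i.

15·p = 1/10 ≈ 0.1000000; existence CERTIFIED by the union bound.


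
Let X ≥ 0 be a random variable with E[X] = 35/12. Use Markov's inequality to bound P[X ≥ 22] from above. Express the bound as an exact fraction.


μ = E[X] = 35/12, a = 22.
Markov: P[X ≥ 22] ≤ μ/a = (35/12)/22 = 35/264.
Numerically: ≈ 0.13258.
(Since a = 22 > μ = 2.91667, the bound 35/264 is < 1 and informative.)

P[X ≥ 22] ≤ 35/264 ≈ 0.13258.


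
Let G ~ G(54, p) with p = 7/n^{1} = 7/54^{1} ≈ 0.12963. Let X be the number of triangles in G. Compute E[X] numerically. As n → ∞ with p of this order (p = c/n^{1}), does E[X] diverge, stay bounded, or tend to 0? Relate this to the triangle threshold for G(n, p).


Number of potential triangles: C(54, 3) = 24804.
Each occurs with probability p³ ≈ (0.12963)³ ≈ 2.1782757e-03.
By linearity: E[X] = C(54, 3)·p³ ≈ 24804 · 2.1782757e-03 ≈ 54.02995.
Here α = 1, so p = 7/n is exactly at the triangle threshold p ~ 1/n. Asymptotically E[X] → c³/6 = 7³/6 = 343/6 ≈ 57.16667, a bounded constant. In this regime the triangle count is asymptotically Poisson(c³/6).

E[X] ≈ 54.02995; in regime p = Θ(1/n^{1}) E[X] stays bounded (at the triangle threshold p ~ 1/n).


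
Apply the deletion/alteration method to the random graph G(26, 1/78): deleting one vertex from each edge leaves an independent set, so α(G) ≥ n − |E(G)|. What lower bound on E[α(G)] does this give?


E[|E(G)|] = C(26, 2)·p = 325 · (1/78) = 25/6.
E[α(G)] ≥ n − E[|E(G)|] = 26 − 25/6 = 131/6.
Numerically: ≈ 21.833333.
(This is only a lower bound; the true E[α(G)] may be larger.)

E[α(G)] ≥ 131/6 ≈ 21.833333.


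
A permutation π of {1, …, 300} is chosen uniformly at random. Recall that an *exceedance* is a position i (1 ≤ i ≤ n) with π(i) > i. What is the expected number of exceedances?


Write X = Σ_{i=1}^{300} X_i, where X_i = 1_{π(i) > i}.
For each fixed i, π(i) is uniform over {1, …, 300} (marginal of a uniform permutation), so P[π(i) > i] = (n − i)/n. Summing: Σ_{i=1}^{300} (n − i)/n = (0 + 1 + … + 299)/300 = 300(300 − 1)/(2·300) = (300 − 1)/2.
Hence E[X] = Σ_{i=1}^{300} (300 − i)/300 = 299/2 ≈ 149.50000.

E[X] = 299/2 = 149.50000.


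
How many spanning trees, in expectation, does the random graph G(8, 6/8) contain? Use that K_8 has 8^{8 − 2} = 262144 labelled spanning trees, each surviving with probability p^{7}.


K_8 has 8^{8 − 2} = 262144 labelled spanning trees.
For each such spanning tree H, let X_H = 1 if all 7 edges of H are present in G. Then P[X_H = 1] = p^{7} = (3/4)^{7} = 2187/16384.
By linearity: E[X] = Σ_H E[X_H] = 262144 · p^{7} = 262144 · 2187/16384 = 34992.
Numerically: E[X] ≈ 34992.

E[X] = 262144 · (3/4)^{7} = 34992 ≈ 34992.


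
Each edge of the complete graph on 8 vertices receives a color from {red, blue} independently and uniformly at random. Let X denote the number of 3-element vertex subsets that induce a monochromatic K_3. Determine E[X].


Let X = Σ_S X_S over the C(8, 3) = 56 subsets S of size 3, where X_S = 1 if the K_3 on S is monochromatic.
For a fixed S, the K_3 on S has C(3, 2) = 3 edges. P[all 3 edges red] = (1/2)^3, and likewise for blue, so P[monochromatic] = 2·(1/2)^3 = 2^{1 − 3} = 1/4.
By linearity: E[X] = C(8, 3) · 2^{1 − 3} = 56 · 1/4 = 14.
Numerically: E[X] ≈ 14.00000.

E[X] = C(8,3)·2^(1−C(3,2)) = 14 ≈ 14.00000.


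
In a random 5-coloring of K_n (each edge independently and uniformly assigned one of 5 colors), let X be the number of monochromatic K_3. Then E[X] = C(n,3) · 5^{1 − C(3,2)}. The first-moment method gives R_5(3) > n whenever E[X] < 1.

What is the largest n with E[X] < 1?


We need C(n, 3) · 5^{1 − 3} < 1, i.e. C(n, 3) < 5^{3 − 1} = 25.
Check values of n near the boundary:
  n = 3: C(3, 3) = 1; 1 < 25? YES
  n = 4: C(4, 3) = 4; 4 < 25? YES
  n = 5: C(5, 3) = 10; 10 < 25? YES
  n = 6: C(6, 3) = 20; 20 < 25? YES
  n = 7: C(7, 3) = 35; 35 < 25? NO
The largest n with C(n, 3) < 25 is n = 6 (where E[X] = 4/5 ≈ 0.80000). Hence R_5(3) > 6, i.e. R_5(3) ≥ 7.

Largest n = 6; hence R_5(3) > 6.


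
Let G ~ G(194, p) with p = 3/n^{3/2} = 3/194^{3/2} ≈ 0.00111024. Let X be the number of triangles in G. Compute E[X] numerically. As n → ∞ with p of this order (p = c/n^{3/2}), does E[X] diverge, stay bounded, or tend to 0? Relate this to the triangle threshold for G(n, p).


Number of potential triangles: C(194, 3) = 1198144.
Each occurs with probability p³ ≈ (0.00111024)³ ≈ 1.36853522e-09.
By linearity: E[X] = C(194, 3)·p³ ≈ 1198144 · 1.36853522e-09 ≈ 0.001640.
Since α = 3/2 > 1, p = c/n^{3/2} = o(1/n) is below the triangle threshold p ~ 1/n. Asymptotically E[X] ~ (c³/6)·n^{3(1−α)} = (3³/6)·n^{-1.5} → 0, so by Markov's inequality G has no triangles w.h.p.

E[X] ≈ 0.001640; in regime p = Θ(1/n^{3/2}) E[X] tends to 0 (below the triangle threshold p ~ 1/n).


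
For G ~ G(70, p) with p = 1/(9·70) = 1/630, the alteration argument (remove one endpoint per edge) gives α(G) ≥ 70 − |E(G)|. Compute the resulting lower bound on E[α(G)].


E[|E(G)|] = C(70, 2)·p = 2415 · (1/630) = 23/6.
E[α(G)] ≥ n − E[|E(G)|] = 70 − 23/6 = 397/6.
Numerically: ≈ 66.16667.
(This is only a lower bound; the true E[α(G)] may be larger.)

E[α(G)] ≥ 397/6 ≈ 66.16667.


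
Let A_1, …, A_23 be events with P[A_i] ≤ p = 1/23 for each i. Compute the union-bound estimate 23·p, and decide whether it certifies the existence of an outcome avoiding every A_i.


Union bound: P[∪_{i=1}^{23} A_i] ≤ Σ_i P[A_i] ≤ 23·p = 23·(1/23) = 1.
Numerically: 1 ≈ 1.000000.
Is 1 < 1? NO.
Since the bound 1 is ≥ 1, the union bound is uninformative here; it does NOT by itself certify existence.

23·p = 1 ≈ 1.000000; existence NOT certified by the union bound.


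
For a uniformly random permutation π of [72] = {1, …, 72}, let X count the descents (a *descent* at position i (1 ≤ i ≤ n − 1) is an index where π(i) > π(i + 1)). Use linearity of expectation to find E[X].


Write X = Σ X_I over i = 1, …, 71, with X_I the indicator of one descent.
There are 71 indicators.
For each fixed i, the pair (π(i), π(i+1)) is a uniformly random ordered pair of distinct values from {1, …, 72}; by symmetry P[π(i) > π(i+1)] = 1/2.
By linearity: E[X] = 71 · (1/2) = (72 − 1) · (1/2) = 71/2 ≈ 35.5000.

E[X] = 71/2 = 35.5000.


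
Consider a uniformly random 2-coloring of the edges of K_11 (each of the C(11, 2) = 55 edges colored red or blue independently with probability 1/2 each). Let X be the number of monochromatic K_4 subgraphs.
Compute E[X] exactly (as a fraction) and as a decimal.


Let X = Σ_S X_S over the C(11, 4) = 330 subsets S of size 4, where X_S = 1 if the K_4 on S is monochromatic.
For a fixed S, the K_4 on S has C(4, 2) = 6 edges. P[all 6 edges red] = (1/2)^6, and likewise for blue, so P[monochromatic] = 2·(1/2)^6 = 2^{1 − 6} = 1/32.
Summing: E[X] = C(11, 4) · 2^{1 − 6} = 330 · 1/32 = 165/16.
Numerically: E[X] ≈ 10.312500.

E[X] = C(11,4)·2^(1−C(4,2)) = 165/16 ≈ 10.312500.


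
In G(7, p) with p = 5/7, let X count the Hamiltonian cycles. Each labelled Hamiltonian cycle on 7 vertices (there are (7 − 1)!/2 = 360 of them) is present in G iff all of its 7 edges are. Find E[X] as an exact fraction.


K_7 has (7 − 1)!/2 = 360 labelled Hamiltonian cycles.
For each such Hamiltonian cycle H, let X_H = 1 if all 7 edges of H are present in G. Then P[X_H = 1] = p^{7} = (5/7)^{7} = 78125/823543.
Summing the indicators: E[X] = Σ_H E[X_H] = 360 · p^{7} = 360 · 78125/823543 = 28125000/823543.
Numerically: E[X] ≈ 34.1512.

E[X] = 360 · (5/7)^{7} = 28125000/823543 ≈ 34.1512.


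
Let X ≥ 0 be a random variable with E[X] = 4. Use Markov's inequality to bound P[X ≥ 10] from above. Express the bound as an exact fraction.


μ = E[X] = 4, a = 10.
Markov: P[X ≥ 10] ≤ μ/a = (4)/10 = 2/5.
Numerically: ≈ 0.400000.
(Since a = 10 > μ = 4.000000, the bound 2/5 is < 1 and informative.)

P[X ≥ 10] ≤ 2/5 ≈ 0.400000.


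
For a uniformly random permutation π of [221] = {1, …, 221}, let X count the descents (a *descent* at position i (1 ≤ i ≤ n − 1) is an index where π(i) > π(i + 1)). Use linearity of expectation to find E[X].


Write X = Σ X_I over i = 1, …, 220, with X_I the indicator of one descent.
There are 220 indicators.
For each fixed i, the pair (π(i), π(i+1)) is a uniformly random ordered pair of distinct values from {1, …, 221}; by symmetry P[π(i) > π(i+1)] = 1/2.
By linearity: E[X] = 220 · (1/2) = (221 − 1) · (1/2) = 110 ≈ 110.00000.

E[X] = 110 = 110.00000.


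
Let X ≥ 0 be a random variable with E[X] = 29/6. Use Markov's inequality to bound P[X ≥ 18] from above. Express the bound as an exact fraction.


μ = E[X] = 29/6, a = 18.
Markov: P[X ≥ 18] ≤ μ/a = (29/6)/18 = 29/108.
Numerically: ≈ 0.268519.
(Since a = 18 > μ = 4.833333, the bound 29/108 is < 1 and informative.)

P[X ≥ 18] ≤ 29/108 ≈ 0.268519.


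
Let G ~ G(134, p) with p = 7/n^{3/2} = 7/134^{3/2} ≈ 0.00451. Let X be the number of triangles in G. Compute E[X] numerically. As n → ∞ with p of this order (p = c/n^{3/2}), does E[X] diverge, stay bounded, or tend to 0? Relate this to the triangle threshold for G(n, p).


Number of potential triangles: C(134, 3) = 392084.
Each occurs with probability p³ ≈ (0.00451)³ ≈ 9.19015e-08.
By linearity: E[X] = C(134, 3)·p³ ≈ 392084 · 9.19015e-08 ≈ 0.036.
Since α = 3/2 > 1, p = c/n^{3/2} = o(1/n) is below the triangle threshold p ~ 1/n. Asymptotically E[X] ~ (c³/6)·n^{3(1−α)} = (7³/6)·n^{-1.5} → 0, so by Markov's inequality G has no triangles w.h.p.

E[X] ≈ 0.036; in regime p = Θ(1/n^{3/2}) E[X] tends to 0 (below the triangle threshold p ~ 1/n).


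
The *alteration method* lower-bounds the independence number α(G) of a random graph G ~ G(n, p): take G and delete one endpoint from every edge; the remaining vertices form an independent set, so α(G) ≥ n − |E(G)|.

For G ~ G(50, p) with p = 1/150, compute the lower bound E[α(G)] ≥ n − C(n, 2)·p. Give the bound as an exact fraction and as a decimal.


E[|E(G)|] = C(50, 2)·p = 1225 · (1/150) = 49/6.
E[α(G)] ≥ n − E[|E(G)|] = 50 − 49/6 = 251/6.
Numerically: ≈ 41.833.
(This is only a lower bound; the true E[α(G)] may be larger.)

E[α(G)] ≥ 251/6 ≈ 41.833.


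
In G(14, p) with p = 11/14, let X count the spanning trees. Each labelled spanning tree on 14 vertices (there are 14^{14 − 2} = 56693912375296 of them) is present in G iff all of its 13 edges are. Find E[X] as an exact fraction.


K_14 has 14^{14 − 2} = 56693912375296 labelled spanning trees.
For each such spanning tree H, let X_H = 1 if all 13 edges of H are present in G. Then P[X_H = 1] = p^{13} = (11/14)^{13} = 34522712143931/793714773254144.
By linearity: E[X] = Σ_H E[X_H] = 56693912375296 · p^{13} = 56693912375296 · 34522712143931/793714773254144 = 34522712143931/14.
Numerically: E[X] ≈ 2.46591e+12.

E[X] = 56693912375296 · (11/14)^{13} = 34522712143931/14 ≈ 2.46591e+12.


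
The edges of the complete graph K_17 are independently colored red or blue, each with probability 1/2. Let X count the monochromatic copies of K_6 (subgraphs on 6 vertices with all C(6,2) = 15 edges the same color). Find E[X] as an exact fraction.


Let X = Σ_S X_S over the C(17, 6) = 12376 subsets S of size 6, where X_S = 1 if the K_6 on S is monochromatic.
For a fixed S, the K_6 on S has C(6, 2) = 15 edges. P[all 15 edges red] = (1/2)^15, and likewise for blue, so P[monochromatic] = 2·(1/2)^15 = 2^{1 − 15} = 1/16384.
Summing: E[X] = C(17, 6) · 2^{1 − 15} = 12376 · 1/16384 = 1547/2048.
Numerically: E[X] ≈ 0.7554.

E[X] = C(17,6)·2^(1−C(6,2)) = 1547/2048 ≈ 0.7554.


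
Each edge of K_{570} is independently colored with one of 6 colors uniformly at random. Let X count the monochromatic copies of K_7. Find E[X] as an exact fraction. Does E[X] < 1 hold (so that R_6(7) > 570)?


E[X] = C(570, 7) · 6^{1 − 21} = 3737936877831720 · 6^{−20} = 3737936877831720/3656158440062976.
As a reduced fraction: E[X] = 5768421107765/5642219814912 ≈ 1.02237.
Is E[X] < 1? NO.
Since E[X] ≥ 1, the first-moment bound is inconclusive at n = 570; it does NOT by itself certify R_6(7) > 570.

E[X] = 5768421107765/5642219814912 ≈ 1.02237; E[X] ≥ 1; first-moment method inconclusive here.


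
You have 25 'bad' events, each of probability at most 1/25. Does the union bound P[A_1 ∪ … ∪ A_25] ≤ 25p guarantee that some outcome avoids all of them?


Union bound: P[∪_{i=1}^{25} A_i] ≤ Σ_i P[A_i] ≤ 25·p = 25·(1/25) = 1.
Numerically: 1 ≈ 1.000000.
Is 1 < 1? NO.
Since the bound 1 is ≥ 1, the union bound is uninformative here; it does NOT by itself certify existence.

25·p = 1 ≈ 1.000000; existence NOT certified by the union bound.


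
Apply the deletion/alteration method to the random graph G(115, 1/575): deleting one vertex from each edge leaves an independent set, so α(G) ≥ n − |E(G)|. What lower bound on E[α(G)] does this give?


E[|E(G)|] = C(115, 2)·p = 6555 · (1/575) = 57/5.
E[α(G)] ≥ n − E[|E(G)|] = 115 − 57/5 = 518/5.
Numerically: ≈ 103.60000.
(This is only a lower bound; the true E[α(G)] may be larger.)

E[α(G)] ≥ 518/5 ≈ 103.60000.


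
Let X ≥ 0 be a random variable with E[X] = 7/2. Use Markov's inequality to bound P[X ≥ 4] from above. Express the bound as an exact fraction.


μ = E[X] = 7/2, a = 4.
Markov: P[X ≥ 4] ≤ μ/a = (7/2)/4 = 7/8.
Numerically: ≈ 0.875000.
(Since a = 4 > μ = 3.500000, the bound 7/8 is < 1 and informative.)

P[X ≥ 4] ≤ 7/8 ≈ 0.875000.


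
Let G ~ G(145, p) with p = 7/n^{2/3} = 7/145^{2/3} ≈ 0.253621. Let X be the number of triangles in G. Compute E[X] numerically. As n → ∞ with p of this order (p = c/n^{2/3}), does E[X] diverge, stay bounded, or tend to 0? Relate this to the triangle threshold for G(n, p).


Number of potential triangles: C(145, 3) = 497640.
Each occurs with probability p³ ≈ (0.253621)³ ≈ 1.63139120e-02.
By linearity: E[X] = C(145, 3)·p³ ≈ 497640 · 1.63139120e-02 ≈ 8118.455172.
Since α = 2/3 < 1, p = c/n^{2/3} ≫ 1/n is above the triangle threshold p ~ 1/n. Asymptotically E[X] ~ (c³/6)·n^{3(1−α)} = (7³/6)·n^{1} → ∞; triangles are abundant w.h.p.

E[X] ≈ 8118.455172; in regime p = Θ(1/n^{2/3}) E[X] diverges (above the triangle threshold p ~ 1/n).


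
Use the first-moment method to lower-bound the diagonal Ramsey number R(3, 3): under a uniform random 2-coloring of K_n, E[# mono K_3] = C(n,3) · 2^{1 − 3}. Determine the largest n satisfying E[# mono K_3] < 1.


We need C(n, 3) · 2^{1 − 3} < 1, i.e. C(n, 3) < 2^{3 − 1} = 4.
Check values of n near the boundary:
  n = 3: C(3, 3) = 1; 1 < 4? YES
  n = 4: C(4, 3) = 4; 4 < 4? NO
  n = 5: C(5, 3) = 10; 10 < 4? NO
  n = 6: C(6, 3) = 20; 20 < 4? NO
The largest n with C(n, 3) < 4 is n = 3 (where E[X] = 1/4 ≈ 0.250). Hence R(3, 3) > 3, i.e. R(3, 3) ≥ 4.

Largest n = 3; hence R(3, 3) > 3.


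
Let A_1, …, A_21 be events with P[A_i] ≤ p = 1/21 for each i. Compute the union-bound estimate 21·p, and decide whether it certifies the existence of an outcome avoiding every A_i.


Union bound: P[∪_{i=1}^{21} A_i] ≤ Σ_i P[A_i] ≤ 21·p = 21·(1/21) = 1.
Numerically: 1 ≈ 1.00000.
Is 1 < 1? NO.
Since the bound 1 is ≥ 1, the union bound is uninformative here; it does NOT by itself certify existence.

21·p = 1 ≈ 1.00000; existence NOT certified by the union bound.


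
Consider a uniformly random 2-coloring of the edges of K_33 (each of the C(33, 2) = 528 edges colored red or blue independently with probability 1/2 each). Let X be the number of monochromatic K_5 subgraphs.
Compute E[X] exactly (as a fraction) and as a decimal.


Let X = Σ_S X_S over the C(33, 5) = 237336 subsets S of size 5, where X_S = 1 if the K_5 on S is monochromatic.
For a fixed S, the K_5 on S has C(5, 2) = 10 edges. P[all 10 edges red] = (1/2)^10, and likewise for blue, so P[monochromatic] = 2·(1/2)^10 = 2^{1 − 10} = 1/512.
By linearity: E[X] = C(33, 5) · 2^{1 − 10} = 237336 · 1/512 = 29667/64.
Numerically: E[X] ≈ 463.54688.

E[X] = C(33,5)·2^(1−C(5,2)) = 29667/64 ≈ 463.54688.


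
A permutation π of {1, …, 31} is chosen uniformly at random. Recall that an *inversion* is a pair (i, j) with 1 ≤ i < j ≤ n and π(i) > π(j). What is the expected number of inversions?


Write X = Σ X_I over the C(31, 2) = 465 pairs i < j, with X_I the indicator of one inversion.
There are 465 indicators.
For each fixed pair i < j, the values π(i) and π(j) are two distinct elements of {1, …, 31} in uniformly random order; by symmetry P[π(i) > π(j)] = 1/2.
By linearity: E[X] = 465 · (1/2) = C(31, 2) · (1/2) = 465/2 = 465/2 ≈ 232.500000.

E[X] = 465/2 = 232.500000.


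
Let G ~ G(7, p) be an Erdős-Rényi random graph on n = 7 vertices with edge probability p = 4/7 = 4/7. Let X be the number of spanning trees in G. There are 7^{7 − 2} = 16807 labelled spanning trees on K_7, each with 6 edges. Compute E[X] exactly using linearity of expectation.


K_7 has 7^{7 − 2} = 16807 labelled spanning trees.
For each such spanning tree H, let X_H = 1 if all 6 edges of H are present in G. Then P[X_H = 1] = p^{6} = (4/7)^{6} = 4096/117649.
By linearity: E[X] = Σ_H E[X_H] = 16807 · p^{6} = 16807 · 4096/117649 = 4096/7.
Numerically: E[X] ≈ 585.1.

E[X] = 16807 · (4/7)^{6} = 4096/7 ≈ 585.1.


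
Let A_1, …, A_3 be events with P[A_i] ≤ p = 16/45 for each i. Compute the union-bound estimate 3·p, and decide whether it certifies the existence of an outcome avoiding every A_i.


Union bound: P[∪_{i=1}^{3} A_i] ≤ Σ_i P[A_i] ≤ 3·p = 3·(16/45) = 16/15.
Numerically: 16/15 ≈ 1.066667.
Is 16/15 < 1? NO.
Since the bound 16/15 is ≥ 1, the union bound is uninformative here; it does NOT by itself certify existence.

3·p = 16/15 ≈ 1.066667; existence NOT certified by the union bound.


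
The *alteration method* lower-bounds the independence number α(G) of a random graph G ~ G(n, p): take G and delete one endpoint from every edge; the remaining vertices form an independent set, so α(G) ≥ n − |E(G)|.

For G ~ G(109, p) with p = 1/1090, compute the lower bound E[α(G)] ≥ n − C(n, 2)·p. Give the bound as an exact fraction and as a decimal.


E[|E(G)|] = C(109, 2)·p = 5886 · (1/1090) = 27/5.
E[α(G)] ≥ n − E[|E(G)|] = 109 − 27/5 = 518/5.
Numerically: ≈ 103.600.
(This is only a lower bound; the true E[α(G)] may be larger.)

E[α(G)] ≥ 518/5 ≈ 103.600.


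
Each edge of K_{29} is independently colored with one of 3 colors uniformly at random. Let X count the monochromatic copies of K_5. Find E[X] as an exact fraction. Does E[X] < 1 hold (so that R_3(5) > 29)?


E[X] = C(29, 5) · 3^{1 − 10} = 118755 · 3^{−9} = 118755/19683.
As a reduced fraction: E[X] = 13195/2187 ≈ 6.033.
Is E[X] < 1? NO.
Since E[X] ≥ 1, the first-moment bound is inconclusive at n = 29; it does NOT by itself certify R_3(5) > 29.

E[X] = 13195/2187 ≈ 6.033; E[X] ≥ 1; first-moment method inconclusive here.


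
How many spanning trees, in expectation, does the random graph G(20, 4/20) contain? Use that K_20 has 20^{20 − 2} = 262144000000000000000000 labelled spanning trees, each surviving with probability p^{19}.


K_20 has 20^{20 − 2} = 262144000000000000000000 labelled spanning trees.
For each such spanning tree H, let X_H = 1 if all 19 edges of H are present in G. Then P[X_H = 1] = p^{19} = (1/5)^{19} = 1/19073486328125.
Summing the indicators: E[X] = Σ_H E[X_H] = 262144000000000000000000 · p^{19} = 262144000000000000000000 · 1/19073486328125 = 68719476736/5.
Numerically: E[X] ≈ 1.3744e+10.

E[X] = 262144000000000000000000 · (1/5)^{19} = 68719476736/5 ≈ 1.3744e+10.


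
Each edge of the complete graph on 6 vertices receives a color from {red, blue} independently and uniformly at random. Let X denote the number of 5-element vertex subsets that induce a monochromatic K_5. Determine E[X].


Let X = Σ_S X_S over the C(6, 5) = 6 subsets S of size 5, where X_S = 1 if the K_5 on S is monochromatic.
For a fixed S, the K_5 on S has C(5, 2) = 10 edges. P[all 10 edges red] = (1/2)^10, and likewise for blue, so P[monochromatic] = 2·(1/2)^10 = 2^{1 − 10} = 1/512.
By linearity: E[X] = C(6, 5) · 2^{1 − 10} = 6 · 1/512 = 3/256.
Numerically: E[X] ≈ 0.012.

E[X] = C(6,5)·2^(1−C(5,2)) = 3/256 ≈ 0.012.


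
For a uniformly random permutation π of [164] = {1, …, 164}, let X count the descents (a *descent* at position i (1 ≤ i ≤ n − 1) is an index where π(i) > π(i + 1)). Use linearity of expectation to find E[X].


Write X = Σ X_I over i = 1, …, 163, with X_I the indicator of one descent.
There are 163 indicators.
For each fixed i, the pair (π(i), π(i+1)) is a uniformly random ordered pair of distinct values from {1, …, 164}; by symmetry P[π(i) > π(i+1)] = 1/2.
By linearity: E[X] = 163 · (1/2) = (164 − 1) · (1/2) = 163/2 ≈ 81.500.

E[X] = 163/2 = 81.500.


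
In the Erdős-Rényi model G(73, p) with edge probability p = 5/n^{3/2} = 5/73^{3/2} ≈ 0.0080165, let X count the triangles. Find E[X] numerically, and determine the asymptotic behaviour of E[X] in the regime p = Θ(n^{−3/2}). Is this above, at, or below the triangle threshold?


Number of potential triangles: C(73, 3) = 62196.
Each occurs with probability p³ ≈ (0.0080165)³ ≈ 5.1517780e-07.
By linearity: E[X] = C(73, 3)·p³ ≈ 62196 · 5.1517780e-07 ≈ 0.03204.
Since α = 3/2 > 1, p = c/n^{3/2} = o(1/n) is below the triangle threshold p ~ 1/n. Asymptotically E[X] ~ (c³/6)·n^{3(1−α)} = (5³/6)·n^{-1.5} → 0, so by Markov's inequality G has no triangles w.h.p.

E[X] ≈ 0.03204; in regime p = Θ(1/n^{3/2}) E[X] tends to 0 (below the triangle threshold p ~ 1/n).


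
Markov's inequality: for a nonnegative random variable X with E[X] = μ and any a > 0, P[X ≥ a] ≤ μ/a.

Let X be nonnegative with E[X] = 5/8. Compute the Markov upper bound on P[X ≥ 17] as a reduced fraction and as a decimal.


μ = E[X] = 5/8, a = 17.
Markov: P[X ≥ 17] ≤ μ/a = (5/8)/17 = 5/136.
Numerically: ≈ 0.03676.
(Since a = 17 > μ = 0.62500, the bound 5/136 is < 1 and informative.)

P[X ≥ 17] ≤ 5/136 ≈ 0.03676.


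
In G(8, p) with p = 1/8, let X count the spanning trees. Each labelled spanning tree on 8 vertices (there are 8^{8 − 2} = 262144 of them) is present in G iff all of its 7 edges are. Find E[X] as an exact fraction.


K_8 has 8^{8 − 2} = 262144 labelled spanning trees.
For each such spanning tree H, let X_H = 1 if all 7 edges of H are present in G. Then P[X_H = 1] = p^{7} = (1/8)^{7} = 1/2097152.
By linearity: E[X] = Σ_H E[X_H] = 262144 · p^{7} = 262144 · 1/2097152 = 1/8.
Numerically: E[X] ≈ 0.125.

E[X] = 262144 · (1/8)^{7} = 1/8 ≈ 0.125.


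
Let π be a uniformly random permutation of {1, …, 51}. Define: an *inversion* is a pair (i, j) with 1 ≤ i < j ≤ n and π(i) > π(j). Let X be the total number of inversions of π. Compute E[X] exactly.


Write X = Σ X_I over the C(51, 2) = 1275 pairs i < j, with X_I the indicator of one inversion.
There are 1275 indicators.
For each fixed pair i < j, the values π(i) and π(j) are two distinct elements of {1, …, 51} in uniformly random order; by symmetry P[π(i) > π(j)] = 1/2.
By linearity: E[X] = 1275 · (1/2) = C(51, 2) · (1/2) = 1275/2 = 1275/2 ≈ 637.5000.

E[X] = 1275/2 = 637.5000.


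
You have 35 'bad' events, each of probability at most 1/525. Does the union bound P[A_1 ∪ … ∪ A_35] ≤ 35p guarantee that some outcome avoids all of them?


Union bound: P[∪_{i=1}^{35} A_i] ≤ Σ_i P[A_i] ≤ 35·p = 35·(1/525) = 1/15.
Numerically: 1/15 ≈ 0.0666667.
Is 1/15 < 1? YES.
Since P[∪ A_i] ≤ 1/15 < 1, the complement has P[∩ A_i^c] ≥ 1 − 1/15 = 14/15 > 0, so some outcome avoids every A_i.

35·p = 1/15 ≈ 0.0666667; existence CERTIFIED by the union bound.


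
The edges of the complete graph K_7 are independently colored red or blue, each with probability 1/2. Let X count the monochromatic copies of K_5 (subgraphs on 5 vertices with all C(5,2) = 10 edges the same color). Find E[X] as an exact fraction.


Let X = Σ_S X_S over the C(7, 5) = 21 subsets S of size 5, where X_S = 1 if the K_5 on S is monochromatic.
For a fixed S, the K_5 on S has C(5, 2) = 10 edges. P[all 10 edges red] = (1/2)^10, and likewise for blue, so P[monochromatic] = 2·(1/2)^10 = 2^{1 − 10} = 1/512.
Summing: E[X] = C(7, 5) · 2^{1 − 10} = 21 · 1/512 = 21/512.
Numerically: E[X] ≈ 0.041.

E[X] = C(7,5)·2^(1−C(5,2)) = 21/512 ≈ 0.041.


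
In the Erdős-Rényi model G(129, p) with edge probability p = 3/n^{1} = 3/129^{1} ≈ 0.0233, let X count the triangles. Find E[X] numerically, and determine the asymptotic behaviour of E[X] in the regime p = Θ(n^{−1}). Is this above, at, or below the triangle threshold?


Number of potential triangles: C(129, 3) = 349504.
Each occurs with probability p³ ≈ (0.0233)³ ≈ 1.25775e-05.
By linearity: E[X] = C(129, 3)·p³ ≈ 349504 · 1.25775e-05 ≈ 4.396.
Here α = 1, so p = 3/n is exactly at the triangle threshold p ~ 1/n. Asymptotically E[X] → c³/6 = 3³/6 = 9/2 ≈ 4.500, a bounded constant. In this regime the triangle count is asymptotically Poisson(c³/6).

E[X] ≈ 4.396; in regime p = Θ(1/n^{1}) E[X] stays bounded (at the triangle threshold p ~ 1/n).


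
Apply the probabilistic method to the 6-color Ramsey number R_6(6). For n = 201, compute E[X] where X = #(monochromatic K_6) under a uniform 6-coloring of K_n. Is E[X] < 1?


E[X] = C(201, 6) · 6^{1 − 15} = 84944276340 · 6^{−14} = 84944276340/78364164096.
As a reduced fraction: E[X] = 7078689695/6530347008 ≈ 1.083968.
Is E[X] < 1? NO.
Since E[X] ≥ 1, the first-moment bound is inconclusive at n = 201; it does NOT by itself certify R_6(6) > 201.

E[X] = 7078689695/6530347008 ≈ 1.083968; E[X] ≥ 1; first-moment method inconclusive here.


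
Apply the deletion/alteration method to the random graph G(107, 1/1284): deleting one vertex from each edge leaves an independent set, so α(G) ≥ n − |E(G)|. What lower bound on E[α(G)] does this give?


E[|E(G)|] = C(107, 2)·p = 5671 · (1/1284) = 53/12.
E[α(G)] ≥ n − E[|E(G)|] = 107 − 53/12 = 1231/12.
Numerically: ≈ 102.583333.
(This is only a lower bound; the true E[α(G)] may be larger.)

E[α(G)] ≥ 1231/12 ≈ 102.583333.


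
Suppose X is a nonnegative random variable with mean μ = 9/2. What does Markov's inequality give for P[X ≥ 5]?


μ = E[X] = 9/2, a = 5.
Markov: P[X ≥ 5] ≤ μ/a = (9/2)/5 = 9/10.
Numerically: ≈ 0.90000.
(Since a = 5 > μ = 4.50000, the bound 9/10 is < 1 and informative.)

P[X ≥ 5] ≤ 9/10 ≈ 0.90000.


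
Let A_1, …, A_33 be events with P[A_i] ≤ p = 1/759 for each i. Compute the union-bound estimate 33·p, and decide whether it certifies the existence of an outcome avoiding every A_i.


Union bound: P[∪_{i=1}^{33} A_i] ≤ Σ_i P[A_i] ≤ 33·p = 33·(1/759) = 1/23.
Numerically: 1/23 ≈ 0.043.
Is 1/23 < 1? YES.
Since P[∪ A_i] ≤ 1/23 < 1, the complement has P[∩ A_i^c] ≥ 1 − 1/23 = 22/23 > 0, so some outcome avoids every A_i.

33·p = 1/23 ≈ 0.043; existence CERTIFIED by the union bound.


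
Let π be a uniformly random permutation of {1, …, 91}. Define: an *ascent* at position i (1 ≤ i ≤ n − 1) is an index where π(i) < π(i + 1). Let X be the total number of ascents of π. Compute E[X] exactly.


Write X = Σ X_I over i = 1, …, 90, with X_I the indicator of one ascent.
There are 90 indicators.
For each fixed i, the pair (π(i), π(i+1)) is a uniformly random ordered pair of distinct values from {1, …, 91}; by symmetry P[π(i) < π(i+1)] = 1/2.
By linearity: E[X] = 90 · (1/2) = (91 − 1) · (1/2) = 45 ≈ 45.00000.

E[X] = 45 = 45.00000.


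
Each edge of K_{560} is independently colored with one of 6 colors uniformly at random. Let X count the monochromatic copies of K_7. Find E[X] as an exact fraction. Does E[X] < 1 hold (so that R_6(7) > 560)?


E[X] = C(560, 7) · 6^{1 − 21} = 3300169391659920 · 6^{−20} = 3300169391659920/3656158440062976.
As a reduced fraction: E[X] = 68753528992915/76169967501312 ≈ 0.903.
Is E[X] < 1? YES.
Since E[X] < 1, there exists a 6-coloring of K_{560} with no monochromatic K_7; hence R_6(7) > 560.

E[X] = 68753528992915/76169967501312 ≈ 0.903; E[X] < 1, so R_6(7) > 560.


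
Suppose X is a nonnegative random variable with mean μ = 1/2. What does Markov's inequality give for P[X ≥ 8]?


μ = E[X] = 1/2, a = 8.
Markov: P[X ≥ 8] ≤ μ/a = (1/2)/8 = 1/16.
Numerically: ≈ 0.06250.
(Since a = 8 > μ = 0.50000, the bound 1/16 is < 1 and informative.)

P[X ≥ 8] ≤ 1/16 ≈ 0.06250.


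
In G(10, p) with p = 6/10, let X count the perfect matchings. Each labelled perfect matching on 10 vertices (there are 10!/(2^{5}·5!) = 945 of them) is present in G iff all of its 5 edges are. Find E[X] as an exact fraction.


K_10 has 10!/(2^{5}·5!) = 945 labelled perfect matchings.
For each such perfect matching H, let X_H = 1 if all 5 edges of H are present in G. Then P[X_H = 1] = p^{5} = (3/5)^{5} = 243/3125.
By linearity of expectation: E[X] = Σ_H E[X_H] = 945 · p^{5} = 945 · 243/3125 = 45927/625.
Numerically: E[X] ≈ 73.4832.

E[X] = 945 · (3/5)^{5} = 45927/625 ≈ 73.4832.


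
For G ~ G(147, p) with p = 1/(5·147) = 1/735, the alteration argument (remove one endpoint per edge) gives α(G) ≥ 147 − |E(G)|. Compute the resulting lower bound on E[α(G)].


E[|E(G)|] = C(147, 2)·p = 10731 · (1/735) = 73/5.
E[α(G)] ≥ n − E[|E(G)|] = 147 − 73/5 = 662/5.
Numerically: ≈ 132.40000.
(This is only a lower bound; the true E[α(G)] may be larger.)

E[α(G)] ≥ 662/5 ≈ 132.40000.


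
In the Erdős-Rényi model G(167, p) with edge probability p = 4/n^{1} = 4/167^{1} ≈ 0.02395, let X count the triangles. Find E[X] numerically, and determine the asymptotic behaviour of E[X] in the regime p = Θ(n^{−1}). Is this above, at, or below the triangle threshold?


Number of potential triangles: C(167, 3) = 762355.
Each occurs with probability p³ ≈ (0.02395)³ ≈ 1.374139e-05.
By linearity: E[X] = C(167, 3)·p³ ≈ 762355 · 1.374139e-05 ≈ 10.4758.
Here α = 1, so p = 4/n is exactly at the triangle threshold p ~ 1/n. Asymptotically E[X] → c³/6 = 4³/6 = 32/3 ≈ 10.6667, a bounded constant. In this regime the triangle count is asymptotically Poisson(c³/6).

E[X] ≈ 10.4758; in regime p = Θ(1/n^{1}) E[X] stays bounded (at the triangle threshold p ~ 1/n).


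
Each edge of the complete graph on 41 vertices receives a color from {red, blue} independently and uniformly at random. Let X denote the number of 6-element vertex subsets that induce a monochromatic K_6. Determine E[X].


Let X = Σ_S X_S over the C(41, 6) = 4496388 subsets S of size 6, where X_S = 1 if the K_6 on S is monochromatic.
For a fixed S, the K_6 on S has C(6, 2) = 15 edges. P[all 15 edges red] = (1/2)^15, and likewise for blue, so P[monochromatic] = 2·(1/2)^15 = 2^{1 − 15} = 1/16384.
By linearity of expectation: E[X] = C(41, 6) · 2^{1 − 15} = 4496388 · 1/16384 = 1124097/4096.
Numerically: E[X] ≈ 274.4377.

E[X] = C(41,6)·2^(1−C(6,2)) = 1124097/4096 ≈ 274.4377.


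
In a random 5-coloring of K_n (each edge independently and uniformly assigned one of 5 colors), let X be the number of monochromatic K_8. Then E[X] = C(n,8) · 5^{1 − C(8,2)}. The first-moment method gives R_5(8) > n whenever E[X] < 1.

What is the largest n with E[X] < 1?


We need C(n, 8) · 5^{1 − 28} < 1, i.e. C(n, 8) < 5^{28 − 1} = 7450580596923828125.
Check values of n near the boundary:
  n = 861: C(861, 8) = 7250034996615275865; 7250034996615275865 < 7450580596923828125? YES
  n = 862: C(862, 8) = 7317951015318931845; 7317951015318931845 < 7450580596923828125? YES
  n = 863: C(863, 8) = 7386423071602617757; 7386423071602617757 < 7450580596923828125? YES
  n = 864: C(864, 8) = 7455455062926006708; 7455455062926006708 < 7450580596923828125? NO
The largest n with C(n, 8) < 7450580596923828125 is n = 863 (where E[X] = 7386423071602617757/7450580596923828125 ≈ 0.9913889). Hence R_5(8) > 863, i.e. R_5(8) ≥ 864.

Largest n = 863; hence R_5(8) > 863.


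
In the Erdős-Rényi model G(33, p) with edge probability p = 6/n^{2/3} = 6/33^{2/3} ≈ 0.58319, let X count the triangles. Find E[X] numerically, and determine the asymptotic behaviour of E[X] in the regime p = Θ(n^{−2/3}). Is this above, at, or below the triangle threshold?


Number of potential triangles: C(33, 3) = 5456.
Each occurs with probability p³ ≈ (0.58319)³ ≈ 1.9834711e-01.
By linearity: E[X] = C(33, 3)·p³ ≈ 5456 · 1.9834711e-01 ≈ 1082.18182.
Since α = 2/3 < 1, p = c/n^{2/3} ≫ 1/n is above the triangle threshold p ~ 1/n. Asymptotically E[X] ~ (c³/6)·n^{3(1−α)} = (6³/6)·n^{1} → ∞; triangles are abundant w.h.p.

E[X] ≈ 1082.18182; in regime p = Θ(1/n^{2/3}) E[X] diverges (above the triangle threshold p ~ 1/n).


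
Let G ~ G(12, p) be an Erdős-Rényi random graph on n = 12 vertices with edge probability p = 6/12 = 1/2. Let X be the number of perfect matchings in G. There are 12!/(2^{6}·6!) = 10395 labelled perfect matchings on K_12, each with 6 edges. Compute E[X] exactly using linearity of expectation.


K_12 has 12!/(2^{6}·6!) = 10395 labelled perfect matchings.
For each such perfect matching H, let X_H = 1 if all 6 edges of H are present in G. Then P[X_H = 1] = p^{6} = (1/2)^{6} = 1/64.
Summing the indicators: E[X] = Σ_H E[X_H] = 10395 · p^{6} = 10395 · 1/64 = 10395/64.
Numerically: E[X] ≈ 162.4.

E[X] = 10395 · (1/2)^{6} = 10395/64 ≈ 162.4.


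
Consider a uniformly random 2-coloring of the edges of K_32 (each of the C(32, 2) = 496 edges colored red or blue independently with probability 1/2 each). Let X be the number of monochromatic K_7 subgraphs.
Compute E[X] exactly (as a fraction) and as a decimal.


Let X = Σ_S X_S over the C(32, 7) = 3365856 subsets S of size 7, where X_S = 1 if the K_7 on S is monochromatic.
For a fixed S, the K_7 on S has C(7, 2) = 21 edges. P[all 21 edges red] = (1/2)^21, and likewise for blue, so P[monochromatic] = 2·(1/2)^21 = 2^{1 − 21} = 1/1048576.
By linearity: E[X] = C(32, 7) · 2^{1 − 21} = 3365856 · 1/1048576 = 105183/32768.
Numerically: E[X] ≈ 3.210.

E[X] = C(32,7)·2^(1−C(7,2)) = 105183/32768 ≈ 3.210.
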